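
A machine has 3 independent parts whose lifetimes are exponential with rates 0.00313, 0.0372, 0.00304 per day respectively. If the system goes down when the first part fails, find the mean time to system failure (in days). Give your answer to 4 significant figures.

23.06

The time to first failure is exponential with rate Σλ = 0.00313 + 0.0372 + 0.00304 = 0.04337.
E[min] = 1/Σλ = 1/0.04337 = 23.0574 days.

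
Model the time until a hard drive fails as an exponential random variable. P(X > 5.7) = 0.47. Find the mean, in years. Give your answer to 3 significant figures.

7.55

e^(−λ·5.7) = 0.47 ⇒ λ = −ln(0.47)/5.7 = 0.13246.
Mean = 1/λ = 7.54944 years.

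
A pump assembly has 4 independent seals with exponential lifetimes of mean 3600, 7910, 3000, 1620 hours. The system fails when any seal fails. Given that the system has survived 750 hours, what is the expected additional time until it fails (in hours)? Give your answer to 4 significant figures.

738.1

First-failure rate Σλ = 1/3600 + 1/7910 + 1/3000 + 1/1620 = 0.00135482.
By memorylessness the expected residual is 1/Σλ = 738.107 hours, regardless of the 750 already elapsed.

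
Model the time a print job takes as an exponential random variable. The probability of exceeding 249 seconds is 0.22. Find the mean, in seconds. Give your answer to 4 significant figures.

e^(−λ·249) = 0.22 ⇒ λ = −ln(0.22)/249 = 0.00608083.
Mean = 1/λ = 164.451 seconds.

164.5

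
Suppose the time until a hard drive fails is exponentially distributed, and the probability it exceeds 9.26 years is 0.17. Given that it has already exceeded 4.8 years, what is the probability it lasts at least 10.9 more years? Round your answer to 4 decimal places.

0.1242

From e^(−λ·9.26) = 0.17, λ = −ln(0.17)/9.26 = 0.191356.
Memoryless: P(X > 4.8+10.9 | X > 4.8) = P(X > 10.9) = e^(−0.191356·10.9) ≈ 0.1242.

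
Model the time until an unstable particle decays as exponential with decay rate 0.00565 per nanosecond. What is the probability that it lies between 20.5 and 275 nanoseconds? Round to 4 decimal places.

0.6792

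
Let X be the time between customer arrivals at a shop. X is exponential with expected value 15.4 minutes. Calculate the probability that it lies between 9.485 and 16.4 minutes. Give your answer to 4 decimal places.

The rate is λ = 1/15.4 = 0.0649351 per minute.
P(9.485 < X < 16.4) = e^(−λ·9.485) − e^(−λ·16.4) = 0.54015 − 0.34475 ≈ 0.1954.

0.1954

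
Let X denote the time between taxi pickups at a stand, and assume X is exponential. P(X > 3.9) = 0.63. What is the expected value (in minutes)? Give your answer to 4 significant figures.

e^(−λ·3.9) = 0.63 ⇒ λ = −ln(0.63)/3.9 = 0.118471.
Mean = 1/λ = 8.44091 minutes.

8.441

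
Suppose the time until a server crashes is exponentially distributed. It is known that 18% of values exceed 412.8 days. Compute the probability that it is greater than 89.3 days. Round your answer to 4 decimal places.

e^(−λ·412.8) = 0.18 ⇒ λ = −ln(0.18)/412.8 = 0.00415407.
P(X > 89.3) = e^(−0.00415407·89.3) = e^(−0.37096) ≈ 0.6901.

0.6901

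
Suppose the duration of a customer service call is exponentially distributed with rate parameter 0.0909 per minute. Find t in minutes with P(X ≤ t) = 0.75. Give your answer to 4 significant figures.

15.25

Set 1 − e^(−λt) = 0.75, so t = −ln(0.25)/λ = 1.3863/0.0909 ≈ 15.2508 minutes.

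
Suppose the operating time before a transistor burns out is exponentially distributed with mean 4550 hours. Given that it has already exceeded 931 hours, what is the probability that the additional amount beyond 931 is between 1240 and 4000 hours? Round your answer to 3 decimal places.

The rate is λ = 1/4550 = 0.00021978 per hour.
Memoryless: the residual past 931 is again Exp(λ).
P(1240 < residual < 4000) = e^(−λ·1240) − e^(−λ·4000) = 0.76145 − 0.41515 ≈ 0.346.

0.346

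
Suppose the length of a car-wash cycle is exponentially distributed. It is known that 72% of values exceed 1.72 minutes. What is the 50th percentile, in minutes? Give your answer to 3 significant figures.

3.63

e^(−λ·1.72) = 0.72 ⇒ λ = −ln(0.72)/1.72 = 0.190991.
50th percentile: 1 − e^(−λt) = 0.5, t = −ln(0.5)/λ = 3.62922 minutes.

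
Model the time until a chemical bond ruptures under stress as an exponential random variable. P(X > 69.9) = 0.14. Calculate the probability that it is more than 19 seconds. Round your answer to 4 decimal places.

0.5860

e^(−λ·69.9) = 0.14 ⇒ λ = −ln(0.14)/69.9 = 0.0281275.
P(X > 19) = e^(−0.0281275·19) = e^(−0.53442) ≈ 0.5860.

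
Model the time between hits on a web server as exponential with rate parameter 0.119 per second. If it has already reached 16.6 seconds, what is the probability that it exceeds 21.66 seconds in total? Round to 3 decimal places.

By the memoryless property, P(X > 16.6+5.06 | X > 16.6) = P(X > 5.06).
P(X > 5.06) = e^(−0.60214) ≈ 0.548.

0.548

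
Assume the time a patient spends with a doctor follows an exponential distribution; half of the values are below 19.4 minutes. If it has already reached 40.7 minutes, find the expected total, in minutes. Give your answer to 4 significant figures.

For an exponential, median = ln(2)/λ, so λ = ln 2 / 19.4 = 0.0357292 per minute.
By memorylessness, E[X | X > 40.7] = 40.7 + 1/λ = 40.7 + 27.9883 = 68.6883 minutes.

68.69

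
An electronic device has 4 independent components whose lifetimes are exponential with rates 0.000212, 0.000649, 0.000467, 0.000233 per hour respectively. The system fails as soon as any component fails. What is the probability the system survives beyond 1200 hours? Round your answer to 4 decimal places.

The time to first failure is exponential with rate Σλ = 0.000212 + 0.000649 + 0.000467 + 0.000233 = 0.001561.
P(min > 1200) = e^(−0.001561·1200) = e^(−1.8732) ≈ 0.1536.

0.1536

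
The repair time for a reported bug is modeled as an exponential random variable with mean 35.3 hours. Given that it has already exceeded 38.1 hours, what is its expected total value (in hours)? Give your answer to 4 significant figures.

73.40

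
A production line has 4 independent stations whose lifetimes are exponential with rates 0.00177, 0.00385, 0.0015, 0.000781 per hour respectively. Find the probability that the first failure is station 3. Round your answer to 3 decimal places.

0.190

The time to first failure is exponential with rate Σλ = 0.00177 + 0.00385 + 0.0015 + 0.000781 = 0.007901.
P(station 3 first) = λ_3/Σλ = 0.0015/0.007901 ≈ 0.190.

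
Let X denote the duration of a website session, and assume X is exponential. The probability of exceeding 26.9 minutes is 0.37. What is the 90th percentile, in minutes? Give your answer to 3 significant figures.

e^(−λ·26.9) = 0.37 ⇒ λ = −ln(0.37)/26.9 = 0.0369611.
90th percentile: 1 − e^(−λt) = 0.9, t = −ln(0.1)/λ = 62.2976 minutes.

62.3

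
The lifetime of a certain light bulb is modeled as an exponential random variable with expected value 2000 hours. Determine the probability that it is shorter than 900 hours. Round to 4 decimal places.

0.3624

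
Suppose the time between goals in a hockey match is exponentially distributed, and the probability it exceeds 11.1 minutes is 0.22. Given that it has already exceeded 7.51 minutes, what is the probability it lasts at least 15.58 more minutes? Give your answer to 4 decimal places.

From e^(−λ·11.1) = 0.22, λ = −ln(0.22)/11.1 = 0.136408.
Memoryless: P(X > 7.51+15.58 | X > 7.51) = P(X > 15.58) = e^(−0.136408·15.58) ≈ 0.1194.

0.1194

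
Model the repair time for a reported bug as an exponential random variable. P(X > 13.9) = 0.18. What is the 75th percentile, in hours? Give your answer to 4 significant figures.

11.24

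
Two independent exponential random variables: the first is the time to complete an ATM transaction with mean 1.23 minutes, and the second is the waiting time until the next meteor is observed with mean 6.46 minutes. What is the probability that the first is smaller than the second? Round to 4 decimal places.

0.8401

λ_1 = 1/1.23 = 0.813008, λ_2 = 1/6.46 = 0.154799.
For independent exponentials, P(the first < the second) = λ_1/(λ_1+λ_2) = 0.813008/0.967807 ≈ 0.8401.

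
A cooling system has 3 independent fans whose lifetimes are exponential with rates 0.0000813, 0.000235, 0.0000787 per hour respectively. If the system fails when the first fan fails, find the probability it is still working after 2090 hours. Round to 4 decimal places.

The time to first failure is exponential with rate Σλ = 0.0000813 + 0.000235 + 0.0000787 = 0.000395.
P(min > 2090) = e^(−0.000395·2090) = e^(−0.82555) ≈ 0.4380.

0.4380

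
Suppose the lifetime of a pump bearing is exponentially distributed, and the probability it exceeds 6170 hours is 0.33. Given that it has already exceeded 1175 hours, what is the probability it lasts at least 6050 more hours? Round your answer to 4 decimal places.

From e^(−λ·6170) = 0.33, λ = −ln(0.33)/6170 = 0.000179686.
Memoryless: P(X > 1175+6050 | X > 1175) = P(X > 6050) = e^(−0.000179686·6050) ≈ 0.3372.

0.3372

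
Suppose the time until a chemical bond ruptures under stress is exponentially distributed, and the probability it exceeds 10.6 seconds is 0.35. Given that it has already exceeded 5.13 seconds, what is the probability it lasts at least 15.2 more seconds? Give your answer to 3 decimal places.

0.222

From e^(−λ·10.6) = 0.35, λ = −ln(0.35)/10.6 = 0.0990398.
Memoryless: P(X > 5.13+15.2 | X > 5.13) = P(X > 15.2) = e^(−0.0990398·15.2) ≈ 0.222.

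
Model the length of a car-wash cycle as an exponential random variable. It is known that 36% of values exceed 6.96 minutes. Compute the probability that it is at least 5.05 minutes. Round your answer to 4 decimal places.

0.4765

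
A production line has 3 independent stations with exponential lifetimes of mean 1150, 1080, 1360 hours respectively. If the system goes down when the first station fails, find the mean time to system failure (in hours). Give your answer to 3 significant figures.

The first failure time is exponential with rate Σλ_i = 1/1150 + 1/1080 + 1/1360 = 0.00253079 per hour.
E[min] = 1/Σλ = 1/0.00253079 = 395.134 hours.

395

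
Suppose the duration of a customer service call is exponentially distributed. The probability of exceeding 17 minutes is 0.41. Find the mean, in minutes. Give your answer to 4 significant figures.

e^(−λ·17) = 0.41 ⇒ λ = −ln(0.41)/17 = 0.0524469.
Mean = 1/λ = 19.0669 minutes.

19.07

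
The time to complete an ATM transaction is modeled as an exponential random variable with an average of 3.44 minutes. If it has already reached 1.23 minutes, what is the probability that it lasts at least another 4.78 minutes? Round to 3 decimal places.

The rate is λ = 1/3.44 = 0.290698 per minute.
The exponential is memoryless, so the remaining time is again Exp(λ): the condition X > 1.23 is irrelevant.
P(X > 4.78) = e^(−1.3895) ≈ 0.249.

0.249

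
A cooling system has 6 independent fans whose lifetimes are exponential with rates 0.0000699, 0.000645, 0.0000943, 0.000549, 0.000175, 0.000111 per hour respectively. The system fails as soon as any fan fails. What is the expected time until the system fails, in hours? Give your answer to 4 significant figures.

The time to first failure is exponential with rate Σλ = 0.0000699 + 0.000645 + 0.0000943 + 0.000549 + 0.000175 + 0.000111 = 0.0016442.
E[min] = 1/Σλ = 1/0.0016442 = 608.199 hours.

608.2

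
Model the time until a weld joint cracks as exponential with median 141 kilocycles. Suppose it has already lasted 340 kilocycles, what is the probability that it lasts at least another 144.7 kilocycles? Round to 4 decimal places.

0.4910

For an exponential, median = ln(2)/λ, so λ = ln 2 / 141 = 0.00491594 per kilocycle.
P(X > s+t | X > s) = e^(−λ(s+t))/e^(−λs) = e^(−λt), independent of s = 340.
P(X > 144.7) = e^(−0.71134) ≈ 0.4910.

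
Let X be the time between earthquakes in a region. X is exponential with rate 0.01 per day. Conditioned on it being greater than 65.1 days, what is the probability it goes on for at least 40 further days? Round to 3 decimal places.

0.670

By the memoryless property, P(X > 65.1+40 | X > 65.1) = P(X > 40).
P(X > 40) = e^(−0.4) ≈ 0.670.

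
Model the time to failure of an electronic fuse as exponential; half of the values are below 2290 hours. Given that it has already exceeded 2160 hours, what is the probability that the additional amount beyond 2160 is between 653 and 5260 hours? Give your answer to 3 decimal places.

0.617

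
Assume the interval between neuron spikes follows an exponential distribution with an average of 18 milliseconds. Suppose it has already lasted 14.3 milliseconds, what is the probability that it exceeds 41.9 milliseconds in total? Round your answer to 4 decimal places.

The rate is λ = 1/18 = 0.0555556 per millisecond.
By the memoryless property, P(X > 14.3+27.6 | X > 14.3) = P(X > 27.6).
P(X > 27.6) = e^(−1.5333) ≈ 0.2158.

0.2158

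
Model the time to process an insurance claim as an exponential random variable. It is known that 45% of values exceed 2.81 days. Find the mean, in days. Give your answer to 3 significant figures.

e^(−λ·2.81) = 0.45 ⇒ λ = −ln(0.45)/2.81 = 0.284166.
Mean = 1/λ = 3.51906 days.

3.52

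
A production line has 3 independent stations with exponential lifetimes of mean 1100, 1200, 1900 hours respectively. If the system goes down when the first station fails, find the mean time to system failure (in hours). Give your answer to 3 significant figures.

441

The first failure time is exponential with rate Σλ_i = 1/1100 + 1/1200 + 1/1900 = 0.00226874 per hour.
E[min] = 1/Σλ = 1/0.00226874 = 440.773 hours.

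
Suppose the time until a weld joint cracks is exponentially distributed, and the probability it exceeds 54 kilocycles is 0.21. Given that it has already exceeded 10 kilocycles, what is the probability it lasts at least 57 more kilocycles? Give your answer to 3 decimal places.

0.193

From e^(−λ·54) = 0.21, λ = −ln(0.21)/54 = 0.0289009.
Memoryless: P(X > 10+57 | X > 10) = P(X > 57) = e^(−0.0289009·57) ≈ 0.193.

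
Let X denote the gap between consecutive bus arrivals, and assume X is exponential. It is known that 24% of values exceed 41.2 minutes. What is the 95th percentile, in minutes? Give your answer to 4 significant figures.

86.49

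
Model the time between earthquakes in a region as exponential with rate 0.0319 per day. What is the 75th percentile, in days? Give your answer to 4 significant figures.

43.46

Set 1 − e^(−λt) = 0.75, so t = −ln(0.25)/λ = 1.3863/0.0319 ≈ 43.4575 days.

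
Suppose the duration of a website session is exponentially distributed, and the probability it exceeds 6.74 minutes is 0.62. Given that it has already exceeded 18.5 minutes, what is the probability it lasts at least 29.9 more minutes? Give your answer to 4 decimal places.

0.1200

From e^(−λ·6.74) = 0.62, λ = −ln(0.62)/6.74 = 0.0709252.
Memoryless: P(X > 18.5+29.9 | X > 18.5) = P(X > 29.9) = e^(−0.0709252·29.9) ≈ 0.1200.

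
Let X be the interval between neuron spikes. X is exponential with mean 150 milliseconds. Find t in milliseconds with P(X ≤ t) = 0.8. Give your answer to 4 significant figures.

The rate is λ = 1/150 = 0.00666667 per millisecond.
Set 1 − e^(−λt) = 0.8, so t = −ln(0.2)/λ = 1.6094/0.00666667 ≈ 241.416 milliseconds.

241.4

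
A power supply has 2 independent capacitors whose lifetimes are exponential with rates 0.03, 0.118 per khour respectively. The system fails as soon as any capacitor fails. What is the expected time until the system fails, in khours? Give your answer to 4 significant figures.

6.757

The time to first failure is exponential with rate Σλ = 0.03 + 0.118 = 0.148.
E[min] = 1/Σλ = 1/0.148 = 6.75676 khours.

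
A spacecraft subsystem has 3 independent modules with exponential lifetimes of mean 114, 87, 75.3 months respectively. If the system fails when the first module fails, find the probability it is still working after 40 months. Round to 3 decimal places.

0.261

The first failure time is exponential with rate Σλ_i = 1/114 + 1/87 + 1/75.3 = 0.0335464 per month.
P(min > 40) = e^(−0.0335464·40) = e^(−1.3419) ≈ 0.261.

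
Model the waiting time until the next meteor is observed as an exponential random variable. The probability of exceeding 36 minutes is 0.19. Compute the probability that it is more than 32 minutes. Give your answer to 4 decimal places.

0.2285

e^(−λ·36) = 0.19 ⇒ λ = −ln(0.19)/36 = 0.0461314.
P(X > 32) = e^(−0.0461314·32) = e^(−1.4762) ≈ 0.2285.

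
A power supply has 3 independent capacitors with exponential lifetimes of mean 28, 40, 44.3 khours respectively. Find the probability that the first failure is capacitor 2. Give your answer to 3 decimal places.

0.300

Rates: λ_i = 1/mean_i → 0.0357143, 0.025, 0.0225734; Σλ = 0.0832876.
P(capacitor 2 first) = λ_2/Σλ = 0.025/0.0832876 ≈ 0.300.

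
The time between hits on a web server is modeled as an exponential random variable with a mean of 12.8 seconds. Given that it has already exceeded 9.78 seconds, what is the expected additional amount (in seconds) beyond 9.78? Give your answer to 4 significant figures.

12.80

The rate is λ = 1/12.8 = 0.078125 per second.
By memorylessness, the remaining amount past any threshold is again Exp(λ) with mean 1/λ = 12.8 seconds.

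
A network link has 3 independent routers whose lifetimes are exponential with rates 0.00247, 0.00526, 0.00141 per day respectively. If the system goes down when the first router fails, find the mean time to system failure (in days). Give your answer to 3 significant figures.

109

The time to first failure is exponential with rate Σλ = 0.00247 + 0.00526 + 0.00141 = 0.00914.
E[min] = 1/Σλ = 1/0.00914 = 109.409 days.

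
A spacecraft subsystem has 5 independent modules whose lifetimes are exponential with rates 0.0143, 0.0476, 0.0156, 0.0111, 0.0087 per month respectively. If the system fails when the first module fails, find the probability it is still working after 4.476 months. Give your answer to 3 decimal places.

0.647

The time to first failure is exponential with rate Σλ = 0.0143 + 0.0476 + 0.0156 + 0.0111 + 0.0087 = 0.0973.
P(min > 4.476) = e^(−0.0973·4.476) = e^(−0.43551) ≈ 0.647.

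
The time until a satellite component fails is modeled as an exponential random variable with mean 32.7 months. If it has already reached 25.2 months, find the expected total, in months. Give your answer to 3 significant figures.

57.9

The rate is λ = 1/32.7 = 0.030581 per month.
By memorylessness, E[X | X > 25.2] = 25.2 + 1/λ = 25.2 + 32.7 = 57.9 months.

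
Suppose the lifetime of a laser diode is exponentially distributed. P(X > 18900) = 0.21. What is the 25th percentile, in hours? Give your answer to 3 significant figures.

3480

e^(−λ·18900) = 0.21 ⇒ λ = −ln(0.21)/18900 = 0.000082574.
25th percentile: 1 − e^(−λt) = 0.25, t = −ln(0.75)/λ = 3483.93 hours.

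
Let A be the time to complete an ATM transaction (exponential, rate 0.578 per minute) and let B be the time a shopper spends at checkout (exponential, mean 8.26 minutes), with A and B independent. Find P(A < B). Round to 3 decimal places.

λ_1 = 0.578, λ_2 = 1/8.26 = 0.121065.
For independent exponentials, P(A < B) = λ_1/(λ_1+λ_2) = 0.578/0.699065 ≈ 0.827.

0.827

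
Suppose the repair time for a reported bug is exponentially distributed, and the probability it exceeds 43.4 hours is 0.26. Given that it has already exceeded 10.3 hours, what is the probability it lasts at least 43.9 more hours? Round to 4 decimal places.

0.2560

From e^(−λ·43.4) = 0.26, λ = −ln(0.26)/43.4 = 0.0310386.
Memoryless: P(X > 10.3+43.9 | X > 10.3) = P(X > 43.9) = e^(−0.0310386·43.9) ≈ 0.2560.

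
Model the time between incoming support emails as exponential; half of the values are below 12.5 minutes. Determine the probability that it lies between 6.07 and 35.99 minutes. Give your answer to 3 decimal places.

For an exponential, median = ln(2)/λ, so λ = ln 2 / 12.5 = 0.0554518 per minute.
P(6.07 < X < 35.99) = e^(−λ·6.07) − e^(−λ·35.99) = 0.71420 − 0.13592 ≈ 0.578.

0.578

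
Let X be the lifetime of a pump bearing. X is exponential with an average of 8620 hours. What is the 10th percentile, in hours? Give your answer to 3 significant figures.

The rate is λ = 1/8620 = 0.000116009 per hour.
Set 1 − e^(−λt) = 0.1, so t = −ln(0.9)/λ = 0.10536/0.000116009 ≈ 908.208 hours.

908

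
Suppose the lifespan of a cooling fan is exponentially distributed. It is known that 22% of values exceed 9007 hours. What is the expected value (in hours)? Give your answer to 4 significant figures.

5949

e^(−λ·9007) = 0.22 ⇒ λ = −ln(0.22)/9007 = 0.000168106.
Mean = 1/λ = 5948.64 hours.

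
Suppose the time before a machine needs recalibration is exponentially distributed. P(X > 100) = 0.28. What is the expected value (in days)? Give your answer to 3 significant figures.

e^(−λ·100) = 0.28 ⇒ λ = −ln(0.28)/100 = 0.0127297.
Mean = 1/λ = 78.5567 days.

78.6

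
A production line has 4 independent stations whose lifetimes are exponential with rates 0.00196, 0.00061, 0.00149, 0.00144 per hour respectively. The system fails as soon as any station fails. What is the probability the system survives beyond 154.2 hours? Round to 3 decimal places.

The time to first failure is exponential with rate Σλ = 0.00196 + 0.00061 + 0.00149 + 0.00144 = 0.0055.
P(min > 154.2) = e^(−0.0055·154.2) = e^(−0.8481) ≈ 0.428.

0.428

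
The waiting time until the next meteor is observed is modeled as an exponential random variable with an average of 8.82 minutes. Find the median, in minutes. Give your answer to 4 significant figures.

The rate is λ = 1/8.82 = 0.113379 per minute.
Set 1 − e^(−λt) = 0.5, so t = −ln(0.5)/λ = 0.69315/0.113379 ≈ 6.11356 minutes.

6.114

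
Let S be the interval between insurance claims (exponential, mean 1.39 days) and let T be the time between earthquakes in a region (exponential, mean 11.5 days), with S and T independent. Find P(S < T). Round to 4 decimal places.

λ_1 = 1/1.39 = 0.719424, λ_2 = 1/11.5 = 0.0869565.
For independent exponentials, P(S < T) = λ_1/(λ_1+λ_2) = 0.719424/0.806381 ≈ 0.8922.

0.8922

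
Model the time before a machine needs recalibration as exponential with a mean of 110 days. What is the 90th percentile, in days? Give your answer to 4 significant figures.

The rate is λ = 1/110 = 0.00909091 per day.
Set 1 − e^(−λt) = 0.9, so t = −ln(0.1)/λ = 2.3026/0.00909091 ≈ 253.284 days.

253.3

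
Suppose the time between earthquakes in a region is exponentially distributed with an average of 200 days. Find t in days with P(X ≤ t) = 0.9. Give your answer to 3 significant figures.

The rate is λ = 1/200 = 0.005 per day.
Set 1 − e^(−λt) = 0.9, so t = −ln(0.1)/λ = 2.3026/0.005 ≈ 460.517 days.

461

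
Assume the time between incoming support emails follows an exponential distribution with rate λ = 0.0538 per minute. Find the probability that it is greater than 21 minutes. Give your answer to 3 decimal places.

0.323

P(X > 21) = e^(−λ·21) = e^(−1.1298) ≈ 0.323.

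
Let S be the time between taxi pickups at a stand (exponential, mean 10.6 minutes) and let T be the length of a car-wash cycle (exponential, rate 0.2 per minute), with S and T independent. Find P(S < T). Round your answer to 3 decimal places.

0.321

λ_1 = 1/10.6 = 0.0943396, λ_2 = 0.2.
For independent exponentials, P(S < T) = λ_1/(λ_1+λ_2) = 0.0943396/0.29434 ≈ 0.321.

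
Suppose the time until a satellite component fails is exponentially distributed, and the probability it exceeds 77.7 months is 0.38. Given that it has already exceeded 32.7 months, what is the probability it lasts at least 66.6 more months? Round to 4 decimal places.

0.4363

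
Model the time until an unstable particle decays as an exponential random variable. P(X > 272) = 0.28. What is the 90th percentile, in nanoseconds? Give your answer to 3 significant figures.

492

e^(−λ·272) = 0.28 ⇒ λ = −ln(0.28)/272 = 0.00468002.
90th percentile: 1 − e^(−λt) = 0.9, t = −ln(0.1)/λ = 492.003 nanoseconds.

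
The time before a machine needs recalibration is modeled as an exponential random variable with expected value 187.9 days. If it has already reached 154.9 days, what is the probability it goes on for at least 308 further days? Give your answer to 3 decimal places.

0.194

The rate is λ = 1/187.9 = 0.00532198 per day.
P(X > s+t | X > s) = e^(−λ(s+t))/e^(−λs) = e^(−λt), independent of s = 154.9.
P(X > 308) = e^(−1.6392) ≈ 0.194.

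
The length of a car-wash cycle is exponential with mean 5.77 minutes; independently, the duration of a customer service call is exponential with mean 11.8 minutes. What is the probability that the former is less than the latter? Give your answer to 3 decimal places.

0.672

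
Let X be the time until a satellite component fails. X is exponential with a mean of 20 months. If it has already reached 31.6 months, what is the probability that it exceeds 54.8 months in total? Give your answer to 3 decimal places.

The rate is λ = 1/20 = 0.05 per month.
By the memoryless property, P(X > 31.6+23.2 | X > 31.6) = P(X > 23.2).
P(X > 23.2) = e^(−1.16) ≈ 0.313.

0.313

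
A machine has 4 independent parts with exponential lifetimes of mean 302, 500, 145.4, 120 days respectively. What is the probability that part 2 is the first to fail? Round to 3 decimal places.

0.097

Rates: λ_i = 1/mean_i → 0.00331126, 0.002, 0.00687758, 0.00833333; Σλ = 0.0205222.
P(part 2 first) = λ_2/Σλ = 0.002/0.0205222 ≈ 0.097.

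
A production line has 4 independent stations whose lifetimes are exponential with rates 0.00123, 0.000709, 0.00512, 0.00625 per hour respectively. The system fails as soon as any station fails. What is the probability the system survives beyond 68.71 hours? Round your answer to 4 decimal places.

The time to first failure is exponential with rate Σλ = 0.00123 + 0.000709 + 0.00512 + 0.00625 = 0.013309.
P(min > 68.71) = e^(−0.013309·68.71) = e^(−0.91446) ≈ 0.4007.

0.4007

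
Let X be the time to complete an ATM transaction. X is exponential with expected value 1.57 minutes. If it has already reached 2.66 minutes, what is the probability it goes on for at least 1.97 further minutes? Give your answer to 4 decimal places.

The rate is λ = 1/1.57 = 0.636943 per minute.
The exponential is memoryless, so the remaining time is again Exp(λ): the condition X > 2.66 is irrelevant.
P(X > 1.97) = e^(−1.2548) ≈ 0.2851.

0.2851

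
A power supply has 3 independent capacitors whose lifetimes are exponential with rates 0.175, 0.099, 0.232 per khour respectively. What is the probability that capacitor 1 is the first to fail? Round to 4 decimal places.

0.3458

The time to first failure is exponential with rate Σλ = 0.175 + 0.099 + 0.232 = 0.506.
P(capacitor 1 first) = λ_1/Σλ = 0.175/0.506 ≈ 0.3458.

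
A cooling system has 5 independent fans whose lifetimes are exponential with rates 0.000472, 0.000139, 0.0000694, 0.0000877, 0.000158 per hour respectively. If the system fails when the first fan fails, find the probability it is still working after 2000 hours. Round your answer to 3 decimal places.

The time to first failure is exponential with rate Σλ = 0.000472 + 0.000139 + 0.0000694 + 0.0000877 + 0.000158 = 0.0009261.
P(min > 2000) = e^(−0.0009261·2000) = e^(−1.8522) ≈ 0.157.

0.157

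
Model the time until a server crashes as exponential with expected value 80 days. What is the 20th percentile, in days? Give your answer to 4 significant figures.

The rate is λ = 1/80 = 0.0125 per day.
Set 1 − e^(−λt) = 0.2, so t = −ln(0.8)/λ = 0.22314/0.0125 ≈ 17.8515 days.

17.85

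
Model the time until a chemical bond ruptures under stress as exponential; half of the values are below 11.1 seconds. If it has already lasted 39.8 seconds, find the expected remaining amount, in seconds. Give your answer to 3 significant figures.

For an exponential, median = ln(2)/λ, so λ = ln 2 / 11.1 = 0.0624457 per second.
By memorylessness, the remaining amount past any threshold is again Exp(λ) with mean 1/λ = 16.0139 seconds.

16.0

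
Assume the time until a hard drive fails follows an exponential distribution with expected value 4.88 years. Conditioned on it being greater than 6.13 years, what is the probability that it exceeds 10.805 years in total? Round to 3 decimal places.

0.384

The rate is λ = 1/4.88 = 0.204918 per year.
The exponential is memoryless, so the remaining time is again Exp(λ): the condition X > 6.13 is irrelevant.
P(X > 4.675) = e^(−0.95799) ≈ 0.384.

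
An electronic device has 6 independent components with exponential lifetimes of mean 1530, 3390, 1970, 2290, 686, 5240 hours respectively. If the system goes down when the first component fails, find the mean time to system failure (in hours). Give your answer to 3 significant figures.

282

The first failure time is exponential with rate Σλ_i = 1/1530 + 1/3390 + 1/1970 + 1/2290 + 1/686 + 1/5240 = 0.00354144 per hour.
E[min] = 1/Σλ = 1/0.00354144 = 282.371 hours.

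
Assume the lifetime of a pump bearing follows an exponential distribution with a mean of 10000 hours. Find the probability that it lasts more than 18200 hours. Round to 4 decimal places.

The rate is λ = 1/10000 = 0.0001 per hour.
P(X > 18200) = e^(−λ·18200) = e^(−1.82) ≈ 0.1620.

0.1620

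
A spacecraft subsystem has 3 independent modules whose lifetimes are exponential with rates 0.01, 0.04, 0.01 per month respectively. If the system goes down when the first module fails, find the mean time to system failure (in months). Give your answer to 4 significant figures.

16.67

The time to first failure is exponential with rate Σλ = 0.01 + 0.04 + 0.01 = 0.06.
E[min] = 1/Σλ = 1/0.06 = 16.6667 months.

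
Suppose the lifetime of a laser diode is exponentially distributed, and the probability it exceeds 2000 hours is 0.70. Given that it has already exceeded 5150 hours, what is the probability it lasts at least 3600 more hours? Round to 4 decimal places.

From e^(−λ·2000) = 0.70, λ = −ln(0.70)/2000 = 0.000178337.
Memoryless: P(X > 5150+3600 | X > 5150) = P(X > 3600) = e^(−0.000178337·3600) ≈ 0.5262.

0.5262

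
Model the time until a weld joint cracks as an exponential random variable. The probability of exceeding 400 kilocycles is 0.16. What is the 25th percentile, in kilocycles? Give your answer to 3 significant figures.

e^(−λ·400) = 0.16 ⇒ λ = −ln(0.16)/400 = 0.00458145.
25th percentile: 1 − e^(−λt) = 0.25, t = −ln(0.75)/λ = 62.7927 kilocycles.

62.8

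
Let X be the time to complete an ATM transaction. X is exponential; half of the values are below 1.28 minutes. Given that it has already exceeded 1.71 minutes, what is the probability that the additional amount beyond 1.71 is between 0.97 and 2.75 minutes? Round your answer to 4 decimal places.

0.3658

For an exponential, median = ln(2)/λ, so λ = ln 2 / 1.28 = 0.541521 per minute.
Memoryless: the residual past 1.71 is again Exp(λ).
P(0.97 < residual < 2.75) = e^(−λ·0.97) − e^(−λ·2.75) = 0.59139 − 0.22556 ≈ 0.3658.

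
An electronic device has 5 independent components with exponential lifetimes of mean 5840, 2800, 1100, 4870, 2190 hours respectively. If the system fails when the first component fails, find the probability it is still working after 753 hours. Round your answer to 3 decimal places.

The first failure time is exponential with rate Σλ_i = 1/5840 + 1/2800 + 1/1100 + 1/4870 + 1/2190 = 0.00209943 per hour.
P(min > 753) = e^(−0.00209943·753) = e^(−1.5809) ≈ 0.206.

0.206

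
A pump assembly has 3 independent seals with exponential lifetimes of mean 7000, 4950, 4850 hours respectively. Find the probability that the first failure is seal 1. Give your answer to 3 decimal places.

Rates: λ_i = 1/mean_i → 0.000142857, 0.00020202, 0.000206186; Σλ = 0.000551063.
P(seal 1 first) = λ_1/Σλ = 0.000142857/0.000551063 ≈ 0.259.

0.259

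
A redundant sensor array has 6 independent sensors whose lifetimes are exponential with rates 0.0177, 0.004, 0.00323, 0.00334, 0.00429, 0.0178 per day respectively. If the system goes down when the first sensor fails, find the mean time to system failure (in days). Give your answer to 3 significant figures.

19.9

The time to first failure is exponential with rate Σλ = 0.0177 + 0.004 + 0.00323 + 0.00334 + 0.00429 + 0.0178 = 0.05036.
E[min] = 1/Σλ = 1/0.05036 = 19.857 days.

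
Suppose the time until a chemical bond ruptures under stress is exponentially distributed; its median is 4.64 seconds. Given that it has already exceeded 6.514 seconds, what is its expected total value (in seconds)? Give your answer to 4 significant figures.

For an exponential, median = ln(2)/λ, so λ = ln 2 / 4.64 = 0.149385 per second.
By memorylessness, E[X | X > 6.514] = 6.514 + 1/λ = 6.514 + 6.6941 = 13.2081 seconds.

13.21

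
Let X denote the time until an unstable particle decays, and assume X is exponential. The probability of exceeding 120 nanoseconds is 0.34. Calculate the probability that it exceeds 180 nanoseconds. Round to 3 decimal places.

e^(−λ·120) = 0.34 ⇒ λ = −ln(0.34)/120 = 0.00899008.
P(X > 180) = e^(−0.00899008·180) = e^(−1.6182) ≈ 0.198.

0.198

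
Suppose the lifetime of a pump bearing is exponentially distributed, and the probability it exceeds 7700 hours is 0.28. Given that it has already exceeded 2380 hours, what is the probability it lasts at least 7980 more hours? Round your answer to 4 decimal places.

0.2673

From e^(−λ·7700) = 0.28, λ = −ln(0.28)/7700 = 0.00016532.
Memoryless: P(X > 2380+7980 | X > 2380) = P(X > 7980) = e^(−0.00016532·7980) ≈ 0.2673.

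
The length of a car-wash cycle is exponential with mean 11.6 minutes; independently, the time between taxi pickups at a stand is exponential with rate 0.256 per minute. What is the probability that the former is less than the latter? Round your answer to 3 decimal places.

λ_1 = 1/11.6 = 0.0862069, λ_2 = 0.256.
For independent exponentials, P(the former < the latter) = λ_1/(λ_1+λ_2) = 0.0862069/0.342207 ≈ 0.252.

0.252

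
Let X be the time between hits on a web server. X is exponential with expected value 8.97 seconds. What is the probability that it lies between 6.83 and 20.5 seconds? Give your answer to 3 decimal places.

0.365

The rate is λ = 1/8.97 = 0.111483 per second.
P(6.83 < X < 20.5) = e^(−λ·6.83) − e^(−λ·20.5) = 0.46700 − 0.10173 ≈ 0.365.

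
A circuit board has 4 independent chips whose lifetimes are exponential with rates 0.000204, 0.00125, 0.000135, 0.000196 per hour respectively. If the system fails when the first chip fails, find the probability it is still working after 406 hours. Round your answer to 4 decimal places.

The time to first failure is exponential with rate Σλ = 0.000204 + 0.00125 + 0.000135 + 0.000196 = 0.001785.
P(min > 406) = e^(−0.001785·406) = e^(−0.72471) ≈ 0.4845.

0.4845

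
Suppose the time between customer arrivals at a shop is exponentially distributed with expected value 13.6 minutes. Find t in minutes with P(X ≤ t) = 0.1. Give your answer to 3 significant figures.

The rate is λ = 1/13.6 = 0.0735294 per minute.
Set 1 − e^(−λt) = 0.1, so t = −ln(0.9)/λ = 0.10536/0.0735294 ≈ 1.4329 minutes.

1.43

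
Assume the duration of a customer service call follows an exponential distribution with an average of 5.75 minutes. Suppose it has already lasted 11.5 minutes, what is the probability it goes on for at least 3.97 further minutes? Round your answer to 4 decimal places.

The rate is λ = 1/5.75 = 0.173913 per minute.
P(X > s+t | X > s) = e^(−λ(s+t))/e^(−λs) = e^(−λt), independent of s = 11.5.
P(X > 3.97) = e^(−0.69043) ≈ 0.5014.

0.5014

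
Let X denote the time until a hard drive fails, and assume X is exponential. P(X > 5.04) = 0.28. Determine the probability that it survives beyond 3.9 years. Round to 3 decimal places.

e^(−λ·5.04) = 0.28 ⇒ λ = −ln(0.28)/5.04 = 0.252573.
P(X > 3.9) = e^(−0.252573·3.9) = e^(−0.98503) ≈ 0.373.

0.373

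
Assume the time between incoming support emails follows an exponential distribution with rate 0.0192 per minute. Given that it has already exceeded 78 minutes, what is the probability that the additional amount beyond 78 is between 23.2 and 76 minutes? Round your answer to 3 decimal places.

Memoryless: the residual past 78 is again Exp(λ).
P(23.2 < residual < 76) = e^(−λ·23.2) − e^(−λ·76) = 0.64054 − 0.23242 ≈ 0.408.

0.408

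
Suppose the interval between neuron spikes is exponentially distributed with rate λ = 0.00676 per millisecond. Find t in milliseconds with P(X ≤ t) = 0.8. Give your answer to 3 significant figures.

238

Set 1 − e^(−λt) = 0.8, so t = −ln(0.2)/λ = 1.6094/0.00676 ≈ 238.083 milliseconds.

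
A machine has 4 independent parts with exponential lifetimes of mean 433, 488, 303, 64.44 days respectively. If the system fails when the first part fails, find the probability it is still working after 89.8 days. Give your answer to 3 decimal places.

0.125

The first failure time is exponential with rate Σλ_i = 1/433 + 1/488 + 1/303 + 1/64.44 = 0.0231773 per day.
P(min > 89.8) = e^(−0.0231773·89.8) = e^(−2.0813) ≈ 0.125.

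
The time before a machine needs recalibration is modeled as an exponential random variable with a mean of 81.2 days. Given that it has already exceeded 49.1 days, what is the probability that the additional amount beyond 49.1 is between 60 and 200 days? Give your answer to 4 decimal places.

0.3925

The rate is λ = 1/81.2 = 0.0123153 per day.
Memoryless: the residual past 49.1 is again Exp(λ).
P(60 < residual < 200) = e^(−λ·60) − e^(−λ·200) = 0.47763 − 0.08517 ≈ 0.3925.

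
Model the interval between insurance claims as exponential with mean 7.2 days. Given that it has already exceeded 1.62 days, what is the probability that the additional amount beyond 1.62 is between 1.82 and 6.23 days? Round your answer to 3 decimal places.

The rate is λ = 1/7.2 = 0.138889 per day.
Memoryless: the residual past 1.62 is again Exp(λ).
P(1.82 < residual < 6.23) = e^(−λ·1.82) − e^(−λ·6.23) = 0.77664 − 0.42093 ≈ 0.356.

0.356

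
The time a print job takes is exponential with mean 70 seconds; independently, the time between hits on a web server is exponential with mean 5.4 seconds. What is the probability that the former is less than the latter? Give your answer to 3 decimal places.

λ_1 = 1/70 = 0.0142857, λ_2 = 1/5.4 = 0.185185.
For independent exponentials, P(the former < the latter) = λ_1/(λ_1+λ_2) = 0.0142857/0.199471 ≈ 0.072.

0.072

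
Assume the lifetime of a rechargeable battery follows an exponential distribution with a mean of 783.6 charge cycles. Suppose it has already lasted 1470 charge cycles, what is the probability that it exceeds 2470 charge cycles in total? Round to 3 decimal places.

The rate is λ = 1/783.6 = 0.00127616 per charge cycle.
P(X > s+t | X > s) = e^(−λ(s+t))/e^(−λs) = e^(−λt), independent of s = 1470.
P(X > 1000) = e^(−1.2762) ≈ 0.279.

0.279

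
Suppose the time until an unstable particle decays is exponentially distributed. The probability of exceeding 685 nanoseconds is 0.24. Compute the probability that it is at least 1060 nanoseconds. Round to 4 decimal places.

0.1099

e^(−λ·685) = 0.24 ⇒ λ = −ln(0.24)/685 = 0.00208338.
P(X > 1060) = e^(−0.00208338·1060) = e^(−2.2084) ≈ 0.1099.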